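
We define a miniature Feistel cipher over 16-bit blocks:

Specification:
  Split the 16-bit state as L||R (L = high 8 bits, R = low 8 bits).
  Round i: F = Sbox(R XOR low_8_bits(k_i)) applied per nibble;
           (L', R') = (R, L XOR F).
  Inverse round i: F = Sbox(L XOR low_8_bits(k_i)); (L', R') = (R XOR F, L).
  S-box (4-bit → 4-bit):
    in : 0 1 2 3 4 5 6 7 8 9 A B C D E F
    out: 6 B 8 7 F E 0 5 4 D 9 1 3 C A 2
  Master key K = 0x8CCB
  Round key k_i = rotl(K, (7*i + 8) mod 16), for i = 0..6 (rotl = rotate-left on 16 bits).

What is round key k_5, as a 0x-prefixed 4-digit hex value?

K = 0x8CCB
k_0 = rotl(K, (7*0+8) mod 16) = rotl(K, 8) = 0xCB8C
k_1 = rotl(K, (7*1+8) mod 16) = rotl(K, 15) = 0xC665
k_2 = rotl(K, (7*2+8) mod 16) = rotl(K, 6) = 0x32E3
k_3 = rotl(K, (7*3+8) mod 16) = rotl(K, 13) = 0x7199
k_4 = rotl(K, (7*4+8) mod 16) = rotl(K, 4) = 0xCCB8
k_5 = rotl(K, (7*5+8) mod 16) = rotl(K, 11) = 0x5C66

0x5C66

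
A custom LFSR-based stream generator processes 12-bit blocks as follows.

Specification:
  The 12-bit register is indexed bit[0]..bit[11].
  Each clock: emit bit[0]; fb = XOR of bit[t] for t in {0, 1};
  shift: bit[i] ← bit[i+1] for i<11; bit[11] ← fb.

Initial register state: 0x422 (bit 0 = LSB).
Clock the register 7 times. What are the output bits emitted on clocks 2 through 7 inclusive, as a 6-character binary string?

100010

reg_0 = 0x422
clock 1: out=0, reg = 0xA11
clock 2: out=1, reg = 0xD08
clock 3: out=0, reg = 0x684
clock 4: out=0, reg = 0x342
clock 5: out=0, reg = 0x9A1
clock 6: out=1, reg = 0xCD0
clock 7: out=0, reg = 0x668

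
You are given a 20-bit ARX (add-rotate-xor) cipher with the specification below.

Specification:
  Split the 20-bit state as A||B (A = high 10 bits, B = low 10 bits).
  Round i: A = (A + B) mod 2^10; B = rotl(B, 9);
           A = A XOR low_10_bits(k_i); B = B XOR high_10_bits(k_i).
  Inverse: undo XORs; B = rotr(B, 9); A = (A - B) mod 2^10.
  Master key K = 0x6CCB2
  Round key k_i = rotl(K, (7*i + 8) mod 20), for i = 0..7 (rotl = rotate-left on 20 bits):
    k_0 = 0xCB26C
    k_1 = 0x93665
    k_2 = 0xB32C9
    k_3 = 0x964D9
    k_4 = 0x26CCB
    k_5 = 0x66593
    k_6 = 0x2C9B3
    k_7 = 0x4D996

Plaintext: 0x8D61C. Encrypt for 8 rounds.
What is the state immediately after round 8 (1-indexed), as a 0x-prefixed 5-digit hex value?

0xC7FA4

s_0 = plaintext = 0x8D61C
s_1 = Round(s_0, k_0) = 0x8F622
s_2 = Round(s_1, k_1) = 0x8EB5C
s_3 = Round(s_2, k_2) = 0xD7F62
s_4 = Round(s_3, k_3) = 0x863E8
s_5 = Round(s_4, k_4) = 0xB2D6F
s_6 = Round(s_5, k_5) = 0x6A72E
s_7 = Round(s_6, k_6) = 0x59125
s_8 = Round(s_7, k_7) = 0xC7FA4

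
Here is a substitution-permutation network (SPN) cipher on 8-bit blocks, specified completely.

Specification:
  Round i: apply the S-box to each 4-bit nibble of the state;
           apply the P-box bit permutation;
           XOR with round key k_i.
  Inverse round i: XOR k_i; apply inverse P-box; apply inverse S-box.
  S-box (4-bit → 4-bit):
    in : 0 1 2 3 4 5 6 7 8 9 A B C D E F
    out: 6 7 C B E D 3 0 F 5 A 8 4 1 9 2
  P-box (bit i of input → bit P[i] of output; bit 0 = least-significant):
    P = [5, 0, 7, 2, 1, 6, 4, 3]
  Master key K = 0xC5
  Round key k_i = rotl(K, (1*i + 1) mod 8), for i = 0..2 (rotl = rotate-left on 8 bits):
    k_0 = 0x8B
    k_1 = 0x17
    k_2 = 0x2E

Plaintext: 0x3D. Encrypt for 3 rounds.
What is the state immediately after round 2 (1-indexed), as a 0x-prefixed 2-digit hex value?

s_0 = plaintext = 0x3D
s_1 = Round(s_0, k_0) = 0xE1
s_2 = Round(s_1, k_1) = 0xBC
s_3 = Round(s_2, k_2) = 0xA6

0xBC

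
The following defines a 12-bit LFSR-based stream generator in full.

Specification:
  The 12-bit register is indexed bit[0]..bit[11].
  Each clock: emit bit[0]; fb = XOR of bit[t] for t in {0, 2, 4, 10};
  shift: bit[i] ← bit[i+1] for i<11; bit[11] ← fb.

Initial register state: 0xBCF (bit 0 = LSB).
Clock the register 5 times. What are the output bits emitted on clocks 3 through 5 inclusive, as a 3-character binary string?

reg_0 = 0xBCF
clock 1: out=1, reg = 0x5E7
clock 2: out=1, reg = 0xAF3
clock 3: out=1, reg = 0x579
clock 4: out=1, reg = 0xABC
clock 5: out=0, reg = 0x55E

110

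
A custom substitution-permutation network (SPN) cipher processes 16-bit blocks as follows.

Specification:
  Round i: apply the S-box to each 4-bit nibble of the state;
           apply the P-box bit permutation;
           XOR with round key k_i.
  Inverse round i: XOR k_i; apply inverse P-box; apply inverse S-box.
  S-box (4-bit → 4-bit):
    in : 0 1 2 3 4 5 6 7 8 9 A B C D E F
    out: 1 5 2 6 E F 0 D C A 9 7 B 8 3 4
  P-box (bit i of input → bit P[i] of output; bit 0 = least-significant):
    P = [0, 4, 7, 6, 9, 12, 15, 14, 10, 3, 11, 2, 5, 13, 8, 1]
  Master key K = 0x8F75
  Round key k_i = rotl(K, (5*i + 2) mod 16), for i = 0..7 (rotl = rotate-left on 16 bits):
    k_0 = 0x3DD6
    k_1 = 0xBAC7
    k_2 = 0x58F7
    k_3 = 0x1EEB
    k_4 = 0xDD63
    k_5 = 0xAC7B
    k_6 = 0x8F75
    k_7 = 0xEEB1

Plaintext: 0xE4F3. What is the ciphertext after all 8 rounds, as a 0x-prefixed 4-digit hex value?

0xAEA9

s_0 = plaintext = 0xE4F3
s_1 = Round(s_0, k_0) = 0x956A
s_2 = Round(s_1, k_1) = 0x9688
s_3 = Round(s_2, k_2) = 0xB835
s_4 = Round(s_3, k_3) = 0xA71E
s_5 = Round(s_4, k_4) = 0x5354
s_6 = Round(s_5, k_5) = 0x5781
s_7 = Round(s_6, k_6) = 0x62D2
s_8 = Round(s_7, k_7) = 0xAEA9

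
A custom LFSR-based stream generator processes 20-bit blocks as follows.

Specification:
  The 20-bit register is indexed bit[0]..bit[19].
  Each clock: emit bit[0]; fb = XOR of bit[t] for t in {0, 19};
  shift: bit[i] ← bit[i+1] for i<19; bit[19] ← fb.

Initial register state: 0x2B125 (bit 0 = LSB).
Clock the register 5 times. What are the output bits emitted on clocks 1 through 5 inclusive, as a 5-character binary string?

10100

reg_0 = 0x2B125
clock 1: out=1, reg = 0x95892
clock 2: out=0, reg = 0xCAC49
clock 3: out=1, reg = 0x65624
clock 4: out=0, reg = 0x32B12
clock 5: out=0, reg = 0x19589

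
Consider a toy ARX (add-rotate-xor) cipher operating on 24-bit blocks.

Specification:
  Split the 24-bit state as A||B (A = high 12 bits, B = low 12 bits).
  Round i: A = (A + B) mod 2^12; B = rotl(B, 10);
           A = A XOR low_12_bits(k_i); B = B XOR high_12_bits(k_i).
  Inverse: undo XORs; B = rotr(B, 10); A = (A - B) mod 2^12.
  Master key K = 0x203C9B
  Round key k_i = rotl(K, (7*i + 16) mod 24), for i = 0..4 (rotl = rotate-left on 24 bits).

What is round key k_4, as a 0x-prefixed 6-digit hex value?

0xB203C9

K = 0x203C9B
k_0 = rotl(K, (7*0+16) mod 24) = rotl(K, 16) = 0x9B203C
k_1 = rotl(K, (7*1+16) mod 24) = rotl(K, 23) = 0x901E4D
k_2 = rotl(K, (7*2+16) mod 24) = rotl(K, 6) = 0x0F26C8
k_3 = rotl(K, (7*3+16) mod 24) = rotl(K, 13) = 0x936407
k_4 = rotl(K, (7*4+16) mod 24) = rotl(K, 20) = 0xB203C9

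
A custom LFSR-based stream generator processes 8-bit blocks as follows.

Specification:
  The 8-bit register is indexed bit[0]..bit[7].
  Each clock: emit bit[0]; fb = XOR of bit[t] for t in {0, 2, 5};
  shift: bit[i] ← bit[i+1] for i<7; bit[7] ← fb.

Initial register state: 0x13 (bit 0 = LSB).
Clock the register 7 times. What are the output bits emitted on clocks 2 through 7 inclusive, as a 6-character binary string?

100100

reg_0 = 0x13
clock 1: out=1, reg = 0x89
clock 2: out=1, reg = 0xC4
clock 3: out=0, reg = 0xE2
clock 4: out=0, reg = 0xF1
clock 5: out=1, reg = 0x78
clock 6: out=0, reg = 0xBC
clock 7: out=0, reg = 0x5E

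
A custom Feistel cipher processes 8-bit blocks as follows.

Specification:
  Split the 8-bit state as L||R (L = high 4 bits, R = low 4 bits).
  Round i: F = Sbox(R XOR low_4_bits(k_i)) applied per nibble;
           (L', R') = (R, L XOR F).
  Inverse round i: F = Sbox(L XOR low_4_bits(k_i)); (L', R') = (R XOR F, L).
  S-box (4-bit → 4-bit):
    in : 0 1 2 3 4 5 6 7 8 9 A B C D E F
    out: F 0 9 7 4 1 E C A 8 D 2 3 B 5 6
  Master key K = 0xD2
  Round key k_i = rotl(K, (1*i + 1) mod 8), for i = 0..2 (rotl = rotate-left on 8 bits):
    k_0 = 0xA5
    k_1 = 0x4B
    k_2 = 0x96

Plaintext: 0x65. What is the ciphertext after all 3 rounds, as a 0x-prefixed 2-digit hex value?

0xC4

s_0 = plaintext = 0x65
s_1 = Round(s_0, k_0) = 0x59
s_2 = Round(s_1, k_1) = 0x9C
s_3 = Round(s_2, k_2) = 0xC4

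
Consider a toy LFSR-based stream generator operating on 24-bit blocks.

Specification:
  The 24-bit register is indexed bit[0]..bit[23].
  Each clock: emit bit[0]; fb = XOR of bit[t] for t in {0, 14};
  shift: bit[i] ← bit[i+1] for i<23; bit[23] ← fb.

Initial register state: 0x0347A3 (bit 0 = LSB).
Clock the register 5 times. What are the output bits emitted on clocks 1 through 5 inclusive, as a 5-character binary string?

11000

reg_0 = 0x0347A3
clock 1: out=1, reg = 0x01A3D1
clock 2: out=1, reg = 0x80D1E8
clock 3: out=0, reg = 0xC068F4
clock 4: out=0, reg = 0xE0347A
clock 5: out=0, reg = 0x701A3D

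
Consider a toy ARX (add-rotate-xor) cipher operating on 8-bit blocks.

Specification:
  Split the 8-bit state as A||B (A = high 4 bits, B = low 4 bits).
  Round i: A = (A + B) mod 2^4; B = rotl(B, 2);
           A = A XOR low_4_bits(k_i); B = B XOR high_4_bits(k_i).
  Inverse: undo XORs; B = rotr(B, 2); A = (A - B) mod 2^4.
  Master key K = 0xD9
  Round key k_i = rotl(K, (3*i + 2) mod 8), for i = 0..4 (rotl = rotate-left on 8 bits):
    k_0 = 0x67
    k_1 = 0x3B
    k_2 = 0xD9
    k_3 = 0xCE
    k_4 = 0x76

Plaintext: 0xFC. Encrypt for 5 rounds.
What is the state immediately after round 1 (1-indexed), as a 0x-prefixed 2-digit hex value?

s_0 = plaintext = 0xFC
s_1 = Round(s_0, k_0) = 0xC5
s_2 = Round(s_1, k_1) = 0xA6
s_3 = Round(s_2, k_2) = 0x94
s_4 = Round(s_3, k_3) = 0x3D
s_5 = Round(s_4, k_4) = 0x60

0xC5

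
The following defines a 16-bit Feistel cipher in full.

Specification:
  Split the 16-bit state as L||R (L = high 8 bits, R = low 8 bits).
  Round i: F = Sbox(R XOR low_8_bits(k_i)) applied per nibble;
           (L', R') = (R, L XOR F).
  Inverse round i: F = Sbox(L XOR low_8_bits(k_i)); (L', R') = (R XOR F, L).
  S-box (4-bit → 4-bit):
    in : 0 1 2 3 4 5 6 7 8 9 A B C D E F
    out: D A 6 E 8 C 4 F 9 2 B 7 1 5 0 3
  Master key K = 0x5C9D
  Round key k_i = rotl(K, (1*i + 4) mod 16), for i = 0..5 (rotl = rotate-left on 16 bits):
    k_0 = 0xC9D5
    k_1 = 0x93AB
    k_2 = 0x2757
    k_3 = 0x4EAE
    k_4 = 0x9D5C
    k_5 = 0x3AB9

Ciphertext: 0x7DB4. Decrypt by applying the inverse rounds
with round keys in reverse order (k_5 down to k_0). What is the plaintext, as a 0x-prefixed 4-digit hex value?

0x1EFD

s_0 = ciphertext = 0x7DB4
s_1 = InvRound(s_0, k_5) = 0xAC7D
s_2 = InvRound(s_1, k_4) = 0x40AC
s_3 = InvRound(s_2, k_3) = 0xAC40
s_4 = InvRound(s_3, k_2) = 0x77AC
s_5 = InvRound(s_4, k_1) = 0xFD77
s_6 = InvRound(s_5, k_0) = 0x1EFD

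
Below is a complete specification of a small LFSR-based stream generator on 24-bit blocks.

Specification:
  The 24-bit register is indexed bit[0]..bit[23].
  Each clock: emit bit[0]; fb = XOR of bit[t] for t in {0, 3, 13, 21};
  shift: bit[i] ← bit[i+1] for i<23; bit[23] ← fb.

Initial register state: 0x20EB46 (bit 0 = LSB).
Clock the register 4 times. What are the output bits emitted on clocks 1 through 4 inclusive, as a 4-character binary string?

reg_0 = 0x20EB46
clock 1: out=0, reg = 0x1075A3
clock 2: out=1, reg = 0x083AD1
clock 3: out=1, reg = 0x041D68
clock 4: out=0, reg = 0x820EB4

0110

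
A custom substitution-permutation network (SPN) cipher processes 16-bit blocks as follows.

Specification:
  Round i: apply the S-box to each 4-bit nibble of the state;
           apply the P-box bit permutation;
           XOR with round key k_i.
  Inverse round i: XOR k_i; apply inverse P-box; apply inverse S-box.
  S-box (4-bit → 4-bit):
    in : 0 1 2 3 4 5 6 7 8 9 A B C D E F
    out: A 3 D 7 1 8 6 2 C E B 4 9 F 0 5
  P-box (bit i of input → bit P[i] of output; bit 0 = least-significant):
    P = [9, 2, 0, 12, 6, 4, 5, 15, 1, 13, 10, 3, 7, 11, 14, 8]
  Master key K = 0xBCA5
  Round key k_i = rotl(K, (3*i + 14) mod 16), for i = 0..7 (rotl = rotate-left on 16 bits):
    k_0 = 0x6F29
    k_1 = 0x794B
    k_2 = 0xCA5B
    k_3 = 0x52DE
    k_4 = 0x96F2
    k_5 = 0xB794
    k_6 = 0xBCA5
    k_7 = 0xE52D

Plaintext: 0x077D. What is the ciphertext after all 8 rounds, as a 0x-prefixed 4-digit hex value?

s_0 = plaintext = 0x077D
s_1 = Round(s_0, k_0) = 0x543C
s_2 = Round(s_1, k_1) = 0x6A39
s_3 = Round(s_2, k_2) = 0xB224
s_4 = Round(s_3, k_3) = 0x94B4
s_5 = Round(s_4, k_4) = 0xDDD0
s_6 = Round(s_5, k_5) = 0x4A6A
s_7 = Round(s_6, k_6) = 0x8E1B
s_8 = Round(s_7, k_7) = 0xA47C

0xA47C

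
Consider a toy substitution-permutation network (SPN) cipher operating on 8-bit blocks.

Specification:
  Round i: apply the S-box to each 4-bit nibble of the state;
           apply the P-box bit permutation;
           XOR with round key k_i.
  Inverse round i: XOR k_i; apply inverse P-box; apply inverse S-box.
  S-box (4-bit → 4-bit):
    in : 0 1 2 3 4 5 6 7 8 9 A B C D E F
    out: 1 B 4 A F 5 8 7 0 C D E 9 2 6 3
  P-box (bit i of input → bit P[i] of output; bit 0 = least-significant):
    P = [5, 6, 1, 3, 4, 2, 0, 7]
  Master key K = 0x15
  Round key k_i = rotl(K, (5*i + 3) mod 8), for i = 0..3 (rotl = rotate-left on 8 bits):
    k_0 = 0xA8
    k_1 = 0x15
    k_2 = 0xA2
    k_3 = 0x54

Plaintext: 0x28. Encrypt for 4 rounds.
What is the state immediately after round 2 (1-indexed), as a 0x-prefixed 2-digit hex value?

0x8E

s_0 = plaintext = 0x28
s_1 = Round(s_0, k_0) = 0xA9
s_2 = Round(s_1, k_1) = 0x8E
s_3 = Round(s_2, k_2) = 0xE0
s_4 = Round(s_3, k_3) = 0x71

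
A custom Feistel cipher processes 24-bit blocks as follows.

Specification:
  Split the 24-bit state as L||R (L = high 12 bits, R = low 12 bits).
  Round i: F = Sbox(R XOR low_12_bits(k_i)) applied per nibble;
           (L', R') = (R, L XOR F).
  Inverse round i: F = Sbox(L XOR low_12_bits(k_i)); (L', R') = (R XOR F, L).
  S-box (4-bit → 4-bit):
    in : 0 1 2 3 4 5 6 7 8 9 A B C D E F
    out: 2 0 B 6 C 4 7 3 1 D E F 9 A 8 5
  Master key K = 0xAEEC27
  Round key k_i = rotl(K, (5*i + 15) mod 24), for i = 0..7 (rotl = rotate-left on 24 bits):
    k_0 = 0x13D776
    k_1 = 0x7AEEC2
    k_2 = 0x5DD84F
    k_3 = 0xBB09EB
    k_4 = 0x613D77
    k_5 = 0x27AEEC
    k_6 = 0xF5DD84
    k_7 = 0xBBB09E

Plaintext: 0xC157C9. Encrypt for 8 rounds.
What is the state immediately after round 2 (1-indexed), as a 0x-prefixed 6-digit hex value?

0xEE0572

s_0 = plaintext = 0xC157C9
s_1 = Round(s_0, k_0) = 0x7C9EE0
s_2 = Round(s_1, k_1) = 0xEE0572
s_3 = Round(s_2, k_2) = 0x57248A
s_4 = Round(s_3, k_3) = 0x48AF02
s_5 = Round(s_4, k_4) = 0xF02FBE
s_6 = Round(s_5, k_5) = 0xFBEF49
s_7 = Round(s_6, k_6) = 0xF49424
s_8 = Round(s_7, k_7) = 0x4243B7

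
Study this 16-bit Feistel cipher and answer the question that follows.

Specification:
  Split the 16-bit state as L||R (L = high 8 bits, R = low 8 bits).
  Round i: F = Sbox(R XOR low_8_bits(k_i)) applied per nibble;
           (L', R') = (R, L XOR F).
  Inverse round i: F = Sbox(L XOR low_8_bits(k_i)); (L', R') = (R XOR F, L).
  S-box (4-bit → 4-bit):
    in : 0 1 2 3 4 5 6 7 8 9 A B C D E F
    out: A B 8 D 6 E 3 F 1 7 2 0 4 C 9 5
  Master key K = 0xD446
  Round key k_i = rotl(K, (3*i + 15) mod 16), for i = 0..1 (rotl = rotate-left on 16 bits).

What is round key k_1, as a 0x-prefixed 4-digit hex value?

0x511B

K = 0xD446
k_0 = rotl(K, (3*0+15) mod 16) = rotl(K, 15) = 0x6A23
k_1 = rotl(K, (3*1+15) mod 16) = rotl(K, 2) = 0x511B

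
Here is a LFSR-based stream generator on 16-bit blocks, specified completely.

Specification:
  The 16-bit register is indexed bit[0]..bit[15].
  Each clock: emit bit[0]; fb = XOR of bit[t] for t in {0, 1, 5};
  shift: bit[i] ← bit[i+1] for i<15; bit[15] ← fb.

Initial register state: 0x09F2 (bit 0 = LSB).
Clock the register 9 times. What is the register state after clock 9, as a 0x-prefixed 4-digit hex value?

reg_0 = 0x09F2
clock 1: out=0, reg = 0x04F9
clock 2: out=1, reg = 0x027C
clock 3: out=0, reg = 0x813E
clock 4: out=0, reg = 0x409F
clock 5: out=1, reg = 0x204F
clock 6: out=1, reg = 0x1027
clock 7: out=1, reg = 0x8813
clock 8: out=1, reg = 0x4409
clock 9: out=1, reg = 0xA204

0xA204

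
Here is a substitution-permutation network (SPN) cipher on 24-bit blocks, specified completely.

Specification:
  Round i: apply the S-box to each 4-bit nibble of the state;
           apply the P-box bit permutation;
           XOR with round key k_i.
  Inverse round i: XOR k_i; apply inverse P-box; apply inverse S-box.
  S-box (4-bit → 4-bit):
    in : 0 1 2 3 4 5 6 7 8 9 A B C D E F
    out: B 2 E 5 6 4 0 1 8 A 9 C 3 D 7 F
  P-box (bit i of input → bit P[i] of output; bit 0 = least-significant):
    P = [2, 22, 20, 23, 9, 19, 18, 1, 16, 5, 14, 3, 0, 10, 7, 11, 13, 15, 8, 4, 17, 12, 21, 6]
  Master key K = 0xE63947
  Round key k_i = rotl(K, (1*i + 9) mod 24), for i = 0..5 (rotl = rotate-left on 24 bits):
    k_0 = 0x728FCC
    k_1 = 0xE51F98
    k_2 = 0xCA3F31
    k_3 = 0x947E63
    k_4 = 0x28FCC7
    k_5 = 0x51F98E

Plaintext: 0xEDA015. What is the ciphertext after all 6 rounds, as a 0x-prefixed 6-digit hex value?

s_0 = plaintext = 0xEDA015
s_1 = Round(s_0, k_0) = 0x49B6F5
s_2 = Round(s_1, k_1) = 0xD9850A
s_3 = Round(s_2, k_2) = 0x60F567
s_4 = Round(s_3, k_3) = 0x9492F6
s_5 = Round(s_4, k_4) = 0x2423AD
s_6 = Round(s_5, k_5) = 0xE02648

0xE02648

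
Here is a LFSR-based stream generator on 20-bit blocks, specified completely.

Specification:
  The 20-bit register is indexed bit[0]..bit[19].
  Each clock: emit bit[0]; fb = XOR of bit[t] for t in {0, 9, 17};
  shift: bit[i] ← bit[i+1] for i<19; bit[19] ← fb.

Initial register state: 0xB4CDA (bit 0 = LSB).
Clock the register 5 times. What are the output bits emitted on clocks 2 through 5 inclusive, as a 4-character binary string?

1011

reg_0 = 0xB4CDA
clock 1: out=0, reg = 0xDA66D
clock 2: out=1, reg = 0x6D336
clock 3: out=0, reg = 0x3699B
clock 4: out=1, reg = 0x1B4CD
clock 5: out=1, reg = 0x8DA66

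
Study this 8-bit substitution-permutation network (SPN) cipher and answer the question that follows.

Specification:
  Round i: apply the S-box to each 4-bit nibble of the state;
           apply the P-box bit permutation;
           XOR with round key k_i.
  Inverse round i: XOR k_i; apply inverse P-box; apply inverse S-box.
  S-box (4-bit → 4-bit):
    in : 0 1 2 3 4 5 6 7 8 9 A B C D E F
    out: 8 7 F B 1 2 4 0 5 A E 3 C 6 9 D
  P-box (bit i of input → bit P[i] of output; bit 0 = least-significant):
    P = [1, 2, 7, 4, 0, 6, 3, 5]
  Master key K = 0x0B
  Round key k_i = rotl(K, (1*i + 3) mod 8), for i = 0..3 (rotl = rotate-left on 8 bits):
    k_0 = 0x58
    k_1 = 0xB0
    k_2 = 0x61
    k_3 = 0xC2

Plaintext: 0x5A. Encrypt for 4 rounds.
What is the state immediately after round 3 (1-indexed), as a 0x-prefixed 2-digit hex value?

s_0 = plaintext = 0x5A
s_1 = Round(s_0, k_0) = 0x8C
s_2 = Round(s_1, k_1) = 0x29
s_3 = Round(s_2, k_2) = 0x1C
s_4 = Round(s_3, k_3) = 0x1B

0x1C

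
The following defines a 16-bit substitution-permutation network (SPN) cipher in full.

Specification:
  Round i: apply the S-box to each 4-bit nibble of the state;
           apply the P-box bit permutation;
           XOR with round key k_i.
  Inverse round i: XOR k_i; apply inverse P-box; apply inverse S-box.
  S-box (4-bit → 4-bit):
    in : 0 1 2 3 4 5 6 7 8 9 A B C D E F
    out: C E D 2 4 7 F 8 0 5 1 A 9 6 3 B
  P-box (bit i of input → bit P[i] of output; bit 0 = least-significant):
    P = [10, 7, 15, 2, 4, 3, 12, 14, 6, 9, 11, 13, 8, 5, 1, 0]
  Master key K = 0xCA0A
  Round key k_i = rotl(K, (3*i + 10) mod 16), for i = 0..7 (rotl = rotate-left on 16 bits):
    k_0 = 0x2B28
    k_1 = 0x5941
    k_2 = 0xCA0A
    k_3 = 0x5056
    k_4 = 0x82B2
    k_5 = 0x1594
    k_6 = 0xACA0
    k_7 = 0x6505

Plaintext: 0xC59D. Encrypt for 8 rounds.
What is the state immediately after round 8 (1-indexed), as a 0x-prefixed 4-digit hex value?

0xB984

s_0 = plaintext = 0xC59D
s_1 = Round(s_0, k_0) = 0xB0F9
s_2 = Round(s_1, k_1) = 0xB578
s_3 = Round(s_2, k_2) = 0x806B
s_4 = Round(s_3, k_3) = 0x28CA
s_5 = Round(s_4, k_4) = 0xC7A1
s_6 = Round(s_5, k_5) = 0xB401
s_7 = Round(s_6, k_6) = 0x7405
s_8 = Round(s_7, k_7) = 0xB984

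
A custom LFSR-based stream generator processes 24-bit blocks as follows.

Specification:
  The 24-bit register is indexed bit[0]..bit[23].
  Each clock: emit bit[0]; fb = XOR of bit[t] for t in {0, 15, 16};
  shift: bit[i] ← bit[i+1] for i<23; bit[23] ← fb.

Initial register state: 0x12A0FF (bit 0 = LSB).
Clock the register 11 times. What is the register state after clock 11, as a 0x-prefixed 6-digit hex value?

reg_0 = 0x12A0FF
clock 1: out=1, reg = 0x09507F
clock 2: out=1, reg = 0x04A83F
clock 3: out=1, reg = 0x02541F
clock 4: out=1, reg = 0x812A0F
clock 5: out=1, reg = 0x409507
clock 6: out=1, reg = 0x204A83
clock 7: out=1, reg = 0x902541
clock 8: out=1, reg = 0xC812A0
clock 9: out=0, reg = 0x640950
clock 10: out=0, reg = 0x3204A8
clock 11: out=0, reg = 0x190254

0x190254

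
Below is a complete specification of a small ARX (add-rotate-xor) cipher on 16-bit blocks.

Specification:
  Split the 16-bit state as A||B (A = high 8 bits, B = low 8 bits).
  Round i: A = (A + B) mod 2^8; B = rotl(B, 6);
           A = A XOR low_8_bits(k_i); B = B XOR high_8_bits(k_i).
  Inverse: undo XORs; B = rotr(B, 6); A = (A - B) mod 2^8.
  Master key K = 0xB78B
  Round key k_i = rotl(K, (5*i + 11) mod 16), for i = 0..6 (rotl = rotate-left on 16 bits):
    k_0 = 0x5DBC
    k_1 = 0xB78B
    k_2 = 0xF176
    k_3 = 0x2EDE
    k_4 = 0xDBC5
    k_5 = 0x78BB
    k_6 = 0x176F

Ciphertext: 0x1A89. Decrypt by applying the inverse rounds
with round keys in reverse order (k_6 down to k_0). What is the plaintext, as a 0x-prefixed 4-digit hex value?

0xFF13

s_0 = ciphertext = 0x1A89
s_1 = InvRound(s_0, k_6) = 0xFB7A
s_2 = InvRound(s_1, k_5) = 0x3808
s_3 = InvRound(s_2, k_4) = 0xAE4F
s_4 = InvRound(s_3, k_3) = 0xEB85
s_5 = InvRound(s_4, k_2) = 0xCCD1
s_6 = InvRound(s_5, k_1) = 0xAE99
s_7 = InvRound(s_6, k_0) = 0xFF13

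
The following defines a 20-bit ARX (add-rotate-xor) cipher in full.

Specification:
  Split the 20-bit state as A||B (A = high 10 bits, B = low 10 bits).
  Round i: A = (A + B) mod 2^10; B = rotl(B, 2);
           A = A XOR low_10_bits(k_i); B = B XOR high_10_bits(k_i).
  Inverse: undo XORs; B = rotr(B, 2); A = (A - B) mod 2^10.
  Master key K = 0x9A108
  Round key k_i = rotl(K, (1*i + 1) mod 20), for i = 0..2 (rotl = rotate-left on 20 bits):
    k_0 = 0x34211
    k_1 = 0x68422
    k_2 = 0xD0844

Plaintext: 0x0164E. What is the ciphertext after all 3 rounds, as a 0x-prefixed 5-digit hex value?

s_0 = plaintext = 0x0164E
s_1 = Round(s_0, k_0) = 0x109EA
s_2 = Round(s_1, k_1) = 0x83A08
s_3 = Round(s_2, k_2) = 0x14B60

0x14B60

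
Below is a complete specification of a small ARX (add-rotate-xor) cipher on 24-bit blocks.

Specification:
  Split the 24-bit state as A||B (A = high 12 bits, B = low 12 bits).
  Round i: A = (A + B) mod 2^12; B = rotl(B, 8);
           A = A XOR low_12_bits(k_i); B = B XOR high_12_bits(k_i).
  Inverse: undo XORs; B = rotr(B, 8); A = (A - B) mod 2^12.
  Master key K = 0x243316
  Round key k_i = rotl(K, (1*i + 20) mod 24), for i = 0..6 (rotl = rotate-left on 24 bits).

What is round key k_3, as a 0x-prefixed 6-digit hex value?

K = 0x243316
k_0 = rotl(K, (1*0+20) mod 24) = rotl(K, 20) = 0x624331
k_1 = rotl(K, (1*1+20) mod 24) = rotl(K, 21) = 0xC48662
k_2 = rotl(K, (1*2+20) mod 24) = rotl(K, 22) = 0x890CC5
k_3 = rotl(K, (1*3+20) mod 24) = rotl(K, 23) = 0x12198B

0x12198B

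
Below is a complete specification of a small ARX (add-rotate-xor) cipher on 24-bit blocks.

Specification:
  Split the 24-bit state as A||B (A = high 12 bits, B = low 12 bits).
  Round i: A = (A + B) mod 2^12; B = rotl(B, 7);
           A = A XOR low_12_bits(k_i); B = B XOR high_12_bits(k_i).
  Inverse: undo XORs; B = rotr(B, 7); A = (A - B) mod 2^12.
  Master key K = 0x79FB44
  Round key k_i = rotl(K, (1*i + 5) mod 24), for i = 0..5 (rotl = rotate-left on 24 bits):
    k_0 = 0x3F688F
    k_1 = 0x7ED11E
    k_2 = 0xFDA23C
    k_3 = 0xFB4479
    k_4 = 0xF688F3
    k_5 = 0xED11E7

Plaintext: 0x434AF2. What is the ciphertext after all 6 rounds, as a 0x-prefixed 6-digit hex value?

s_0 = plaintext = 0x434AF2
s_1 = Round(s_0, k_0) = 0x7A9AA1
s_2 = Round(s_1, k_1) = 0x354738
s_3 = Round(s_2, k_2) = 0x8B03E3
s_4 = Round(s_3, k_3) = 0x8EAE2B
s_5 = Round(s_4, k_4) = 0xFE6A99
s_6 = Round(s_5, k_5) = 0xB98205

0xB98205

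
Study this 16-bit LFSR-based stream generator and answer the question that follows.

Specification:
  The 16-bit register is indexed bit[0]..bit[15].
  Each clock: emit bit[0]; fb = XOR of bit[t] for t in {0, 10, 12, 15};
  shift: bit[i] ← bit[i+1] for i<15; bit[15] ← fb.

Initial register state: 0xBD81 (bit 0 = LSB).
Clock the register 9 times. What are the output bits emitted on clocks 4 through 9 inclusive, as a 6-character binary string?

reg_0 = 0xBD81
clock 1: out=1, reg = 0x5EC0
clock 2: out=0, reg = 0x2F60
clock 3: out=0, reg = 0x97B0
clock 4: out=0, reg = 0xCBD8
clock 5: out=0, reg = 0xE5EC
clock 6: out=0, reg = 0x72F6
clock 7: out=0, reg = 0xB97B
clock 8: out=1, reg = 0xDCBD
clock 9: out=1, reg = 0x6E5E

000011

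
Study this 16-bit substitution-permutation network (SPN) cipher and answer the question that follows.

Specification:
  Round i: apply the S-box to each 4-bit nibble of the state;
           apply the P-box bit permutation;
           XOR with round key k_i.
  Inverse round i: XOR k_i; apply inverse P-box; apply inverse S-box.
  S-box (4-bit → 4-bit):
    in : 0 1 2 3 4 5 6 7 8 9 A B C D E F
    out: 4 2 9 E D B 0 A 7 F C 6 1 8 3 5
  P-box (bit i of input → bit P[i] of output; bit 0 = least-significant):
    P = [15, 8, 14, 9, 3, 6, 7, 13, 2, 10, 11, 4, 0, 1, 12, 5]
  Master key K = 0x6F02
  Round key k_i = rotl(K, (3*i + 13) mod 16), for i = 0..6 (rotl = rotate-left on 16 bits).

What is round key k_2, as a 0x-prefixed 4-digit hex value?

K = 0x6F02
k_0 = rotl(K, (3*0+13) mod 16) = rotl(K, 13) = 0x4DE0
k_1 = rotl(K, (3*1+13) mod 16) = rotl(K, 0) = 0x6F02
k_2 = rotl(K, (3*2+13) mod 16) = rotl(K, 3) = 0x7813

0x7813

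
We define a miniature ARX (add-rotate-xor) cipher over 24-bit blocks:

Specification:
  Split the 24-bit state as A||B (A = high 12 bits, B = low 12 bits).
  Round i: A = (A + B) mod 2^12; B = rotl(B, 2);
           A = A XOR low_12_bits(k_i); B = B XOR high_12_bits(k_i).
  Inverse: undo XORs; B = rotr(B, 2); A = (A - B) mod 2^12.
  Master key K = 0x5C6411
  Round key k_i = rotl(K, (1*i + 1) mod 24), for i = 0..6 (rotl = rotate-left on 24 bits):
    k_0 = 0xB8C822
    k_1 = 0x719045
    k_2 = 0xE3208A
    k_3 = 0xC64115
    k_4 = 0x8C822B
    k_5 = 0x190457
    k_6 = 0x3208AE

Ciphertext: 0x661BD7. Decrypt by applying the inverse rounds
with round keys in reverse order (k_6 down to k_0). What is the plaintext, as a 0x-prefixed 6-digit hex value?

s_0 = ciphertext = 0x661BD7
s_1 = InvRound(s_0, k_6) = 0x092E3D
s_2 = InvRound(s_1, k_5) = 0xCDA7EB
s_3 = InvRound(s_2, k_4) = 0xF29FC8
s_4 = InvRound(s_3, k_3) = 0xD510EB
s_5 = InvRound(s_4, k_2) = 0x6257B6
s_6 = InvRound(s_5, k_1) = 0xA35C2B
s_7 = InvRound(s_6, k_0) = 0x42EDE9

0x42EDE9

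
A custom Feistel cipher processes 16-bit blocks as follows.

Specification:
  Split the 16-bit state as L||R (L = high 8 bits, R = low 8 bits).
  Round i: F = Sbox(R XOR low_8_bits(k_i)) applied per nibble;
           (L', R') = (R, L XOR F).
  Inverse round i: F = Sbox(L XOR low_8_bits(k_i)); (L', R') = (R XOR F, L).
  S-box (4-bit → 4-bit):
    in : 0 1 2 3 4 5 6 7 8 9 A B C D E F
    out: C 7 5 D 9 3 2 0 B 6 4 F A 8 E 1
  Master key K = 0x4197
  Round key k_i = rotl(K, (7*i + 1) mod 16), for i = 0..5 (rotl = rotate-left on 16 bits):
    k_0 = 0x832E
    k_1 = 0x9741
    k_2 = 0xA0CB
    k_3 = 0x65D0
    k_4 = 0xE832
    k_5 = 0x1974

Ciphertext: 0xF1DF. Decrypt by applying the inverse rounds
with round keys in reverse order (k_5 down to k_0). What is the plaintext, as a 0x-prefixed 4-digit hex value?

s_0 = ciphertext = 0xF1DF
s_1 = InvRound(s_0, k_5) = 0x6CF1
s_2 = InvRound(s_1, k_4) = 0xCF6C
s_3 = InvRound(s_2, k_3) = 0x1DCF
s_4 = InvRound(s_3, k_2) = 0x4D1D
s_5 = InvRound(s_4, k_1) = 0xD74D
s_6 = InvRound(s_5, k_0) = 0x5BD7

0x5BD7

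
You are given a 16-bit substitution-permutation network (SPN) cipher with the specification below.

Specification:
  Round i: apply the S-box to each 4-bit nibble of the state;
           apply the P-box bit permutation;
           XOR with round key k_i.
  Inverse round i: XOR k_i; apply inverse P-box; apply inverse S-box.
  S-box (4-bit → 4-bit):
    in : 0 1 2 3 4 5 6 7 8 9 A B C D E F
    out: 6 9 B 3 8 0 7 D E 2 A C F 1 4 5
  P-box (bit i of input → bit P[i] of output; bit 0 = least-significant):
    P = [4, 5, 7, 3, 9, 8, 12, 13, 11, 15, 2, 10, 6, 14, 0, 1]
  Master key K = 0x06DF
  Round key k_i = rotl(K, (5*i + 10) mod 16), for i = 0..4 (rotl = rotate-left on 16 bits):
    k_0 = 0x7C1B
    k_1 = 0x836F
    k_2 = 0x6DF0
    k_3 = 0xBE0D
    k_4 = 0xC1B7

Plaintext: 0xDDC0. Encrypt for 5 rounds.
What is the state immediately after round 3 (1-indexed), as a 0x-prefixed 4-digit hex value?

s_0 = plaintext = 0xDDC0
s_1 = Round(s_0, k_0) = 0x47FB
s_2 = Round(s_1, k_1) = 0x9DE1
s_3 = Round(s_2, k_2) = 0x35E8
s_4 = Round(s_3, k_3) = 0xEEE5
s_5 = Round(s_4, k_4) = 0xD1B2

0x35E8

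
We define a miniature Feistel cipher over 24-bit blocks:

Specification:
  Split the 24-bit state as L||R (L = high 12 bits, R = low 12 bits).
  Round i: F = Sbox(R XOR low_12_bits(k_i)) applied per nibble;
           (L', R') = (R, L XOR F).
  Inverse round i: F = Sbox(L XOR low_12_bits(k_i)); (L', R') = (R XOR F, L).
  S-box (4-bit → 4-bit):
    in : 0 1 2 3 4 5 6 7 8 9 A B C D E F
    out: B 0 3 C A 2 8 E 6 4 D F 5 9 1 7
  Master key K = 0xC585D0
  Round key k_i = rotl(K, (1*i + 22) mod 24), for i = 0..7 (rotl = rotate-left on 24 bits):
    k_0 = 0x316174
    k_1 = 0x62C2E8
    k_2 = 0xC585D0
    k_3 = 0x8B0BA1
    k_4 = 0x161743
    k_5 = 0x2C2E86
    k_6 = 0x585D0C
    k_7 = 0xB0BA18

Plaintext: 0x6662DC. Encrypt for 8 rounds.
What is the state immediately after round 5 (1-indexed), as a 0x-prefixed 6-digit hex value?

s_0 = plaintext = 0x6662DC
s_1 = Round(s_0, k_0) = 0x2DCAB0
s_2 = Round(s_1, k_1) = 0xAB04FA
s_3 = Round(s_2, k_2) = 0x4FAA8D
s_4 = Round(s_3, k_3) = 0xA8D4CF
s_5 = Round(s_4, k_4) = 0x4CF6E8
s_6 = Round(s_5, k_5) = 0x6E824E
s_7 = Round(s_6, k_6) = 0x24E14B
s_8 = Round(s_7, k_7) = 0x14BD62

0x4CF6E8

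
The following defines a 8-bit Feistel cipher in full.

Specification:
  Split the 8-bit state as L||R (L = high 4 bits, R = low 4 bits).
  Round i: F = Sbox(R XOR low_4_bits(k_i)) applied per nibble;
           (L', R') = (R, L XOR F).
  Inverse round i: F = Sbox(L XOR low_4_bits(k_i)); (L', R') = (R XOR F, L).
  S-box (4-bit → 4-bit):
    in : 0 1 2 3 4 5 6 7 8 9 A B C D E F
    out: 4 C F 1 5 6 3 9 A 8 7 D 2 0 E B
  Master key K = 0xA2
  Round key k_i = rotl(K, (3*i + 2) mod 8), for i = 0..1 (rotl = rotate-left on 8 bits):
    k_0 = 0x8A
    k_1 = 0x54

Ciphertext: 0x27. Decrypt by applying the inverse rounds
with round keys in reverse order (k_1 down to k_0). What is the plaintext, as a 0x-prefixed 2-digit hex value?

s_0 = ciphertext = 0x27
s_1 = InvRound(s_0, k_1) = 0x42
s_2 = InvRound(s_1, k_0) = 0xC4

0xC4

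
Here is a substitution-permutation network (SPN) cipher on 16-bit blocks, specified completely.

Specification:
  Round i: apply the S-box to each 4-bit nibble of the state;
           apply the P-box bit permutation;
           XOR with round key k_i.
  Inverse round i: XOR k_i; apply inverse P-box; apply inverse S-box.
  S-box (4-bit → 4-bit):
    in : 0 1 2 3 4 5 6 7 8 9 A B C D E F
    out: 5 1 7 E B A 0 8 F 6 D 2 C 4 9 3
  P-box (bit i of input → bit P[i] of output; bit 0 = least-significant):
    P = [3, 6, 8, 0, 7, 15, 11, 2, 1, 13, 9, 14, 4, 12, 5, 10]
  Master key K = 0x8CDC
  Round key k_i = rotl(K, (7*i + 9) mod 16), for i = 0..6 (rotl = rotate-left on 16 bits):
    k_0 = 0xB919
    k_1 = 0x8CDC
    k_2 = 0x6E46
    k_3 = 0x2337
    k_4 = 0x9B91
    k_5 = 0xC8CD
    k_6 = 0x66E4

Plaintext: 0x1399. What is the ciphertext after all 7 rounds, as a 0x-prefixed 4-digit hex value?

s_0 = plaintext = 0x1399
s_1 = Round(s_0, k_0) = 0x5249
s_2 = Round(s_1, k_1) = 0x3B1A
s_3 = Round(s_2, k_2) = 0x5BEF
s_4 = Round(s_3, k_3) = 0x17FB
s_5 = Round(s_4, k_4) = 0x5B41
s_6 = Round(s_5, k_5) = 0x7C41
s_7 = Round(s_6, k_6) = 0xA068

0xA068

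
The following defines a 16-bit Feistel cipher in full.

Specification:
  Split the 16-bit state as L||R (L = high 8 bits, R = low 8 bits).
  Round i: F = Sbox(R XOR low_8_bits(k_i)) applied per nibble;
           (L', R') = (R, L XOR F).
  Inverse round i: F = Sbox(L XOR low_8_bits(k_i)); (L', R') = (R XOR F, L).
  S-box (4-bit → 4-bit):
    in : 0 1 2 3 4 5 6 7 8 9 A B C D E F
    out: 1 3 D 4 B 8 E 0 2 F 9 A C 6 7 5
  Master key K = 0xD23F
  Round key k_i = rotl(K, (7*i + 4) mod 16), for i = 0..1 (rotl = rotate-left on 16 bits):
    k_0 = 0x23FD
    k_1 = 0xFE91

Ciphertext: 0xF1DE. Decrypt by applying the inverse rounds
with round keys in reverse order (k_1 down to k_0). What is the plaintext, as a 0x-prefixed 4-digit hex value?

s_0 = ciphertext = 0xF1DE
s_1 = InvRound(s_0, k_1) = 0x3FF1
s_2 = InvRound(s_1, k_0) = 0x3C3F

0x3C3F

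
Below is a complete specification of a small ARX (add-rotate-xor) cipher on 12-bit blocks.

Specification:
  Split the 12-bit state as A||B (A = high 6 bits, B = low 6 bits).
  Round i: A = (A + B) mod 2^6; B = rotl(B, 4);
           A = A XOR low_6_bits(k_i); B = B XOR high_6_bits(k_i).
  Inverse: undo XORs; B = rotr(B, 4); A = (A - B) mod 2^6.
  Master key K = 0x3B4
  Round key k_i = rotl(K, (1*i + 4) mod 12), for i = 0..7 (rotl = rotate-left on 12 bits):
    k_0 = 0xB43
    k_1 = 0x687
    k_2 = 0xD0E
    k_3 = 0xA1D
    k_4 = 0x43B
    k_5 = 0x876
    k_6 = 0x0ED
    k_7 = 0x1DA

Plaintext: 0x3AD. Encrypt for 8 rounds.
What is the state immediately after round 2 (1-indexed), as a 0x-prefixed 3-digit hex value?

s_0 = plaintext = 0x3AD
s_1 = Round(s_0, k_0) = 0xE36
s_2 = Round(s_1, k_1) = 0xA77
s_3 = Round(s_2, k_2) = 0xB89
s_4 = Round(s_3, k_3) = 0xABA
s_5 = Round(s_4, k_4) = 0x7FE
s_6 = Round(s_5, k_5) = 0xACE
s_7 = Round(s_6, k_6) = 0x520
s_8 = Round(s_7, k_7) = 0xB8F

0xA77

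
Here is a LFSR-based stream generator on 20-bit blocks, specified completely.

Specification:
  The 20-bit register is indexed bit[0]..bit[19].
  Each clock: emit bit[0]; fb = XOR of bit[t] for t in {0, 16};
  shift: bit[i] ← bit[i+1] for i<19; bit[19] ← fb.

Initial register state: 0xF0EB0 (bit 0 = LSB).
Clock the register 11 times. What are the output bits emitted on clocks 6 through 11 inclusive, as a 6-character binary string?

101011

reg_0 = 0xF0EB0
clock 1: out=0, reg = 0xF8758
clock 2: out=0, reg = 0xFC3AC
clock 3: out=0, reg = 0xFE1D6
clock 4: out=0, reg = 0xFF0EB
clock 5: out=1, reg = 0x7F875
clock 6: out=1, reg = 0x3FC3A
clock 7: out=0, reg = 0x9FE1D
clock 8: out=1, reg = 0x4FF0E
clock 9: out=0, reg = 0x27F87
clock 10: out=1, reg = 0x93FC3
clock 11: out=1, reg = 0x49FE1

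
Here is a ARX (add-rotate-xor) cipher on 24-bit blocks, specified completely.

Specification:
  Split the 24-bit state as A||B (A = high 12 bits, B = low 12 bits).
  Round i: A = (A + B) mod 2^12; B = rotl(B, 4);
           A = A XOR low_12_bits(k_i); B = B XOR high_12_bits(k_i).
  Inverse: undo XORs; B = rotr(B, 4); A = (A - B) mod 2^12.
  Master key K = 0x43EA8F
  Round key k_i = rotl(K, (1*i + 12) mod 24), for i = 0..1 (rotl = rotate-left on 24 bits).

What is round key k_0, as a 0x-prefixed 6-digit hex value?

0xA8F43E

K = 0x43EA8F
k_0 = rotl(K, (1*0+12) mod 24) = rotl(K, 12) = 0xA8F43E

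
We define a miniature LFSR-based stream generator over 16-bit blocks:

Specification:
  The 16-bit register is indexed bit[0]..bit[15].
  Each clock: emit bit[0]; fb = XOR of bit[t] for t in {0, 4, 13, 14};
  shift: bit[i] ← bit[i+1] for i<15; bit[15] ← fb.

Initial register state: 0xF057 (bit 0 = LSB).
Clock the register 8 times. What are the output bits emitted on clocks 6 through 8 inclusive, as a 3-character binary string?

reg_0 = 0xF057
clock 1: out=1, reg = 0x782B
clock 2: out=1, reg = 0xBC15
clock 3: out=1, reg = 0xDE0A
clock 4: out=0, reg = 0xEF05
clock 5: out=1, reg = 0xF782
clock 6: out=0, reg = 0x7BC1
clock 7: out=1, reg = 0xBDE0
clock 8: out=0, reg = 0xDEF0

010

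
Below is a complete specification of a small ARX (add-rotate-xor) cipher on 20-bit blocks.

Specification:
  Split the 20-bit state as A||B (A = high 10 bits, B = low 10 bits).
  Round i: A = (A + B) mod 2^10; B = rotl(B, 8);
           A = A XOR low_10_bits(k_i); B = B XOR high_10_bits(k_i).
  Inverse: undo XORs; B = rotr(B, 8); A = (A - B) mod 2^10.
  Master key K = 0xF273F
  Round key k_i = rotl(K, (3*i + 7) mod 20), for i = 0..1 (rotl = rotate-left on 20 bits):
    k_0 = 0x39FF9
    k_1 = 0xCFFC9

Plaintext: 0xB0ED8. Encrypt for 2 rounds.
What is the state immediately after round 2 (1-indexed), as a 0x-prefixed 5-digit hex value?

s_0 = plaintext = 0xB0ED8
s_1 = Round(s_0, k_0) = 0x98851
s_2 = Round(s_1, k_1) = 0x5EA2B

0x5EA2B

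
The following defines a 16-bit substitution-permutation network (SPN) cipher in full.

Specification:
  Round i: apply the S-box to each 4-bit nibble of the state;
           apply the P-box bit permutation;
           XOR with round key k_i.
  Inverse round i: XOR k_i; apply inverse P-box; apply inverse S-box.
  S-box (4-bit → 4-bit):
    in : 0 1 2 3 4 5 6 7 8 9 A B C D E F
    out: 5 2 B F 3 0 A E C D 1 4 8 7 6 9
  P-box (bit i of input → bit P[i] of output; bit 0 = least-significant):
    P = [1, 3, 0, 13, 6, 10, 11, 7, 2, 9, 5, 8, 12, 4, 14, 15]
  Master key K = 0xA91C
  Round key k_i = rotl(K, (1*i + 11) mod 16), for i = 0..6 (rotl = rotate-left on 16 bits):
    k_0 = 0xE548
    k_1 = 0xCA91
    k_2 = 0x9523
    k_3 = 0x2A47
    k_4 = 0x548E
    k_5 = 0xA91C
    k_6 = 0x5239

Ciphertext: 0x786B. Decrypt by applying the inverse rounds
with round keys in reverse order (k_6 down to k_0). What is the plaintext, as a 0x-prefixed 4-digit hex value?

s_0 = ciphertext = 0x786B
s_1 = InvRound(s_0, k_6) = 0x110F
s_2 = InvRound(s_1, k_5) = 0x25B9
s_3 = InvRound(s_2, k_4) = 0xD959
s_4 = InvRound(s_3, k_3) = 0x3252
s_5 = InvRound(s_4, k_2) = 0x6748
s_6 = InvRound(s_5, k_1) = 0x6C37
s_7 = InvRound(s_6, k_0) = 0x690D

0x690D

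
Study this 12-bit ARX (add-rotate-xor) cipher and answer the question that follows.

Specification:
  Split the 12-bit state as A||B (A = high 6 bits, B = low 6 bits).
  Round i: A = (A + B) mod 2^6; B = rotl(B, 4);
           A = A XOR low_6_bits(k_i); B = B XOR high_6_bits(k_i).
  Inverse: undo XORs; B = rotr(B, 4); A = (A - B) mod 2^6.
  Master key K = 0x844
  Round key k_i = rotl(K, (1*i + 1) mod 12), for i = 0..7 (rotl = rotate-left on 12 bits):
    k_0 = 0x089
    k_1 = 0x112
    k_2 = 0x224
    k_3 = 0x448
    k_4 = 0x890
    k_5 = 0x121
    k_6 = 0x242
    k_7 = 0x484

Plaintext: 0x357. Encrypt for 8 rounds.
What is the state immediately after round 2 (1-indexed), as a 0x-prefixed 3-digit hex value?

0xDB9

s_0 = plaintext = 0x357
s_1 = Round(s_0, k_0) = 0xB77
s_2 = Round(s_1, k_1) = 0xDB9
s_3 = Round(s_2, k_2) = 0x2D6
s_4 = Round(s_3, k_3) = 0xA74
s_5 = Round(s_4, k_4) = 0x36F
s_6 = Round(s_5, k_5) = 0x77F
s_7 = Round(s_6, k_6) = 0x7B6
s_8 = Round(s_7, k_7) = 0x43F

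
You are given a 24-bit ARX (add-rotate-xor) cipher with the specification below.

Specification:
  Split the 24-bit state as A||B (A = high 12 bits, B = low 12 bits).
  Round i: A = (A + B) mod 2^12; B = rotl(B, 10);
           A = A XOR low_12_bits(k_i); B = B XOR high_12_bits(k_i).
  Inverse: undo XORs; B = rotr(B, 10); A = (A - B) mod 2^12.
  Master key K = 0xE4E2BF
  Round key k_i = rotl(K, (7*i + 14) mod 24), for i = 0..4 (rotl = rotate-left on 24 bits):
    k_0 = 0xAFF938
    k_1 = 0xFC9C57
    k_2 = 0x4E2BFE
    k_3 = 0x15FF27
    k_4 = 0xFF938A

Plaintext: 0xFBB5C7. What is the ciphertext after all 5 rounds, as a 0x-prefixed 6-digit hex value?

0xDB7B78

s_0 = plaintext = 0xFBB5C7
s_1 = Round(s_0, k_0) = 0xCBA78E
s_2 = Round(s_1, k_1) = 0x81F62A
s_3 = Round(s_2, k_2) = 0x5B7D68
s_4 = Round(s_3, k_3) = 0xC38205
s_5 = Round(s_4, k_4) = 0xDB7B78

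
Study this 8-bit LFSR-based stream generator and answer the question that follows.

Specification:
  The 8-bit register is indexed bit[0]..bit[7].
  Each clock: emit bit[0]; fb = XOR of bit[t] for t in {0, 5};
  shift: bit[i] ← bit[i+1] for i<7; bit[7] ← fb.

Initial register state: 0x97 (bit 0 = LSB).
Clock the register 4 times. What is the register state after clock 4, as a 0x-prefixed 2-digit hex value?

0xB9

reg_0 = 0x97
clock 1: out=1, reg = 0xCB
clock 2: out=1, reg = 0xE5
clock 3: out=1, reg = 0x72
clock 4: out=0, reg = 0xB9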